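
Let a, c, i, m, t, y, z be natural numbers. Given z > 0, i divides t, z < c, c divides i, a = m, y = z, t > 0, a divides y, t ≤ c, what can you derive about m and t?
m < t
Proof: Since c divides i and i divides t, c divides t. Since t > 0, c ≤ t. t ≤ c, so c = t. Because a = m and a divides y, m divides y. Since y = z, m divides z. Since z > 0, m ≤ z. Since z < c, m < c. c = t, so m < t.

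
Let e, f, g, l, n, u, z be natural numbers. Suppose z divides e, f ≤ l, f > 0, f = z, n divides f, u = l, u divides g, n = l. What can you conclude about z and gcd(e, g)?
z divides gcd(e, g)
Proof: Since n divides f and f > 0, n ≤ f. Since n = l, l ≤ f. f ≤ l, so l = f. Since f = z, l = z. u = l and u divides g, therefore l divides g. l = z, so z divides g. z divides e, so z divides gcd(e, g).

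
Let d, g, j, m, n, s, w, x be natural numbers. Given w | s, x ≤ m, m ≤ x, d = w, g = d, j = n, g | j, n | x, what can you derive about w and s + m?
w | s + m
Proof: x ≤ m and m ≤ x, therefore x = m. Because j = n and g | j, g | n. g = d, so d | n. n | x, so d | x. Since d = w, w | x. Since x = m, w | m. Because w | s, w | s + m.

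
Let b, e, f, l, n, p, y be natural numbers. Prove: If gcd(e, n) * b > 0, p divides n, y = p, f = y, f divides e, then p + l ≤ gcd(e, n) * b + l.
Because f = y and y = p, f = p. Since f divides e, p divides e. Since p divides n, p divides gcd(e, n). Then p divides gcd(e, n) * b. Since gcd(e, n) * b > 0, p ≤ gcd(e, n) * b. Then p + l ≤ gcd(e, n) * b + l.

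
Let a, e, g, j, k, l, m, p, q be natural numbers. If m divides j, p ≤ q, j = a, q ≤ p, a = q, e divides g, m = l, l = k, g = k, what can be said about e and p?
e divides p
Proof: Because j = a and a = q, j = q. Since q ≤ p and p ≤ q, q = p. j = q, so j = p. g = k and e divides g, thus e divides k. Because m = l and m divides j, l divides j. Because l = k, k divides j. e divides k, so e divides j. Since j = p, e divides p.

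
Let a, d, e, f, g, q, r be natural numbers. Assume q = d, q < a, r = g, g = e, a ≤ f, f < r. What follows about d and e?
d < e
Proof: r = g and g = e, thus r = e. a ≤ f and f < r, therefore a < r. Since r = e, a < e. q < a, so q < e. q = d, so d < e.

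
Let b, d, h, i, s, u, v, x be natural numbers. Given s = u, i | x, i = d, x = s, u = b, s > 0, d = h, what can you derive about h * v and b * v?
h * v ≤ b * v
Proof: s = u and u = b, hence s = b. Since x = s and i | x, i | s. Since i = d, d | s. s > 0, so d ≤ s. Since d = h, h ≤ s. s = b, so h ≤ b. Then h * v ≤ b * v.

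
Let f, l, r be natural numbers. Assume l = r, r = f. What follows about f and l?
f = l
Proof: l = r and r = f, hence l = f. Then f = l.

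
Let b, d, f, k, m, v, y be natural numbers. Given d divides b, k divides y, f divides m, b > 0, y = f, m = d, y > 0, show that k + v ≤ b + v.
k divides y and y > 0, therefore k ≤ y. y = f, so k ≤ f. Because m = d and f divides m, f divides d. d divides b, so f divides b. Since b > 0, f ≤ b. From k ≤ f, k ≤ b. Then k + v ≤ b + v.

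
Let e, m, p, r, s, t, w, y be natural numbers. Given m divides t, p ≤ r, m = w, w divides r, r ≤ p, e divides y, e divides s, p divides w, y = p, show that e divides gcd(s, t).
From y = p and e divides y, e divides p. r ≤ p and p ≤ r, so r = p. Because w divides r, w divides p. Since p divides w, w = p. Because m = w and m divides t, w divides t. Since w = p, p divides t. Since e divides p, e divides t. From e divides s, e divides gcd(s, t).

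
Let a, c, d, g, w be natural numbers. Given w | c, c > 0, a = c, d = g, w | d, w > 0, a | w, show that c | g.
w | c and c > 0, therefore w ≤ c. a = c and a | w, thus c | w. Since w > 0, c ≤ w. Since w ≤ c, w = c. d = g and w | d, therefore w | g. Since w = c, c | g.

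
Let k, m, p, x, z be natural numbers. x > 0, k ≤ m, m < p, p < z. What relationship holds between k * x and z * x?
k * x < z * x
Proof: k ≤ m and m < p, therefore k < p. p < z, so k < z. Combining with x > 0, by multiplying by a positive, k * x < z * x.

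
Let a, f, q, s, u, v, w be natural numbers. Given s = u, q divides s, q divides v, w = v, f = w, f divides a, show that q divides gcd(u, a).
Since s = u and q divides s, q divides u. Because f = w and f divides a, w divides a. From w = v, v divides a. From q divides v, q divides a. From q divides u, q divides gcd(u, a).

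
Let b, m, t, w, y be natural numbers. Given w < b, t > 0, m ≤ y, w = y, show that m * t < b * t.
Since w = y and w < b, y < b. m ≤ y, so m < b. Combined with t > 0, by multiplying by a positive, m * t < b * t.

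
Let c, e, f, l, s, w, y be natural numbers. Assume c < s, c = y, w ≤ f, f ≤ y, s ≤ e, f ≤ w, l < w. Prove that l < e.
f ≤ w and w ≤ f, therefore f = w. f ≤ y, so w ≤ y. Because c < s and s ≤ e, c < e. Since c = y, y < e. From w ≤ y, w < e. Since l < w, l < e.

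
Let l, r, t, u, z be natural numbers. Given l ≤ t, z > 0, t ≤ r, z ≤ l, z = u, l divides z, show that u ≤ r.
l divides z and z > 0, hence l ≤ z. z ≤ l, so l = z. Since z = u, l = u. Since l ≤ t and t ≤ r, l ≤ r. Since l = u, u ≤ r.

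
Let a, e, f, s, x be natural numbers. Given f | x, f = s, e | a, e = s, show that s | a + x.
From e = s and e | a, s | a. f = s and f | x, so s | x. s | a, so s | a + x.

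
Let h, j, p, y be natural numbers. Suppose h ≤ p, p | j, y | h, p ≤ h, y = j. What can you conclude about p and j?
p = j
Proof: h ≤ p and p ≤ h, so h = p. y = j and y | h, thus j | h. h = p, so j | p. Because p | j, p = j.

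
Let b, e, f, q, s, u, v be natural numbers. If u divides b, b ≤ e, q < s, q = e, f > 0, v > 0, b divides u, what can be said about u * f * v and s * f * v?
u * f * v < s * f * v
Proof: b divides u and u divides b, hence b = u. Because q = e and q < s, e < s. Since b ≤ e, b < s. Since b = u, u < s. Combined with f > 0, by multiplying by a positive, u * f < s * f. Since v > 0, by multiplying by a positive, u * f * v < s * f * v.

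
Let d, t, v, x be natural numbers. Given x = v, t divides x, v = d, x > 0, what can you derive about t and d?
t ≤ d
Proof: From x = v and v = d, x = d. t divides x and x > 0, hence t ≤ x. Because x = d, t ≤ d.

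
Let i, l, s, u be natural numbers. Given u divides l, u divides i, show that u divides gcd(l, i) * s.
Because u divides l and u divides i, u divides gcd(l, i). Then u divides gcd(l, i) * s.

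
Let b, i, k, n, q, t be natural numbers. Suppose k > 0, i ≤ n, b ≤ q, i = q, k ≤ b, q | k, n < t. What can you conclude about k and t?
k < t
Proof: q | k and k > 0, therefore q ≤ k. Since k ≤ b and b ≤ q, k ≤ q. q ≤ k, so q = k. Since i = q, i = k. Since i ≤ n, k ≤ n. n < t, so k < t.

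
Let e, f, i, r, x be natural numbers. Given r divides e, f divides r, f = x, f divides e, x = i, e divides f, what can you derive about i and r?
i = r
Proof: Since e divides f and f divides e, e = f. r divides e, so r divides f. f divides r, so r = f. Since f = x, r = x. x = i, so r = i. Then i = r.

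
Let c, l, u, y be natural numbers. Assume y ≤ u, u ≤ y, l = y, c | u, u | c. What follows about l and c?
l = c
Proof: From y ≤ u and u ≤ y, y = u. l = y, so l = u. From u | c and c | u, u = c. Since l = u, l = c.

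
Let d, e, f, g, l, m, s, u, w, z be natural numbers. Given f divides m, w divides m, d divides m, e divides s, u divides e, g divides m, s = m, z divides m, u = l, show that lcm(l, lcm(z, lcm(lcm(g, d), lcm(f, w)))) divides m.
u = l and u divides e, thus l divides e. s = m and e divides s, therefore e divides m. From l divides e, l divides m. Because g divides m and d divides m, lcm(g, d) divides m. From f divides m and w divides m, lcm(f, w) divides m. lcm(g, d) divides m, so lcm(lcm(g, d), lcm(f, w)) divides m. Since z divides m, lcm(z, lcm(lcm(g, d), lcm(f, w))) divides m. Because l divides m, lcm(l, lcm(z, lcm(lcm(g, d), lcm(f, w)))) divides m.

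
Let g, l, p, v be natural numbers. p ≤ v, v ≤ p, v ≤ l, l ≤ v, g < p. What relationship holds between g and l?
g < l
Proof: From p ≤ v and v ≤ p, p = v. v ≤ l and l ≤ v, therefore v = l. Because p = v, p = l. Since g < p, g < l.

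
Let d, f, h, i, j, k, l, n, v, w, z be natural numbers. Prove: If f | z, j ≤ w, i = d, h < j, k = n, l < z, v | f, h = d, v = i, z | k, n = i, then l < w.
Since k = n and n = i, k = i. z | k, so z | i. v | f and f | z, so v | z. v = i, so i | z. z | i, so z = i. l < z, so l < i. Because i = d, l < d. Because h = d and h < j, d < j. l < d, so l < j. j ≤ w, so l < w.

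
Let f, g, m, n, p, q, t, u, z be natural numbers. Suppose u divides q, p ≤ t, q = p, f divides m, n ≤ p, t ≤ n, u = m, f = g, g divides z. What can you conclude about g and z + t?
g divides z + t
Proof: Since t ≤ n and n ≤ p, t ≤ p. Since p ≤ t, p = t. u = m and u divides q, therefore m divides q. q = p, so m divides p. Since f divides m, f divides p. Since f = g, g divides p. Since p = t, g divides t. g divides z, so g divides z + t.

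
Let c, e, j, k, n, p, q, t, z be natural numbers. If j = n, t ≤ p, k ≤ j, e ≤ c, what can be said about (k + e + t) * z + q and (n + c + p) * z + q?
(k + e + t) * z + q ≤ (n + c + p) * z + q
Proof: j = n and k ≤ j, so k ≤ n. From e ≤ c and t ≤ p, e + t ≤ c + p. Since k ≤ n, k + e + t ≤ n + c + p. By multiplying by a non-negative, (k + e + t) * z ≤ (n + c + p) * z. Then (k + e + t) * z + q ≤ (n + c + p) * z + q.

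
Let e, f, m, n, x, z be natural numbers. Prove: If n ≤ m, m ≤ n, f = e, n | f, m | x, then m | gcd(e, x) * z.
From n ≤ m and m ≤ n, n = m. f = e and n | f, thus n | e. Since n = m, m | e. Since m | x, m | gcd(e, x). Then m | gcd(e, x) * z.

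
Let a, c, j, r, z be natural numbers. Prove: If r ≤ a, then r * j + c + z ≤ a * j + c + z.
r ≤ a. By multiplying by a non-negative, r * j ≤ a * j. Then r * j + c ≤ a * j + c. Then r * j + c + z ≤ a * j + c + z.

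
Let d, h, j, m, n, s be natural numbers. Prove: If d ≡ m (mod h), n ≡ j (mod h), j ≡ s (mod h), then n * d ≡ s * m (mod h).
Since n ≡ j (mod h) and j ≡ s (mod h), n ≡ s (mod h). Since d ≡ m (mod h), n * d ≡ s * m (mod h).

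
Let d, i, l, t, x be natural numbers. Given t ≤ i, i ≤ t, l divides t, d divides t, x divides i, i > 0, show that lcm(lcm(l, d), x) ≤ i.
Since t ≤ i and i ≤ t, t = i. l divides t and d divides t, hence lcm(l, d) divides t. Since t = i, lcm(l, d) divides i. Since x divides i, lcm(lcm(l, d), x) divides i. i > 0, so lcm(lcm(l, d), x) ≤ i.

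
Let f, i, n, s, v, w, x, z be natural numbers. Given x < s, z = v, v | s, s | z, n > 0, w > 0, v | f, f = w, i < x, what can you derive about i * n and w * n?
i * n < w * n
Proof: Since z = v and s | z, s | v. v | s, so s = v. i < x and x < s, therefore i < s. s = v, so i < v. Since f = w and v | f, v | w. Since w > 0, v ≤ w. i < v, so i < w. n > 0, so i * n < w * n.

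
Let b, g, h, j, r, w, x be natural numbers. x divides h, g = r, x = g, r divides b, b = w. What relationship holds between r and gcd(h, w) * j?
r divides gcd(h, w) * j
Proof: x = g and g = r, therefore x = r. x divides h, so r divides h. b = w and r divides b, hence r divides w. Since r divides h, r divides gcd(h, w). Then r divides gcd(h, w) * j.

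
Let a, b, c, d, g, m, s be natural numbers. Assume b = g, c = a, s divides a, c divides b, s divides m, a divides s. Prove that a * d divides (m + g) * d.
Since s divides a and a divides s, s = a. Since s divides m, a divides m. From b = g and c divides b, c divides g. Since c = a, a divides g. Because a divides m, a divides m + g. Then a * d divides (m + g) * d.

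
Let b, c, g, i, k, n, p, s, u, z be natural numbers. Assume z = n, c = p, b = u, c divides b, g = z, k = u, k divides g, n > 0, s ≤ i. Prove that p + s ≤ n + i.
b = u and c divides b, hence c divides u. c = p, so p divides u. k = u and k divides g, therefore u divides g. Since g = z, u divides z. Since p divides u, p divides z. Because z = n, p divides n. Since n > 0, p ≤ n. Since s ≤ i, p + s ≤ n + i.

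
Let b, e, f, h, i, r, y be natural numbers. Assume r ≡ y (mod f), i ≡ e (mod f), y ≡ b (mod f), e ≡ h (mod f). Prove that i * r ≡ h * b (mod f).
i ≡ e (mod f) and e ≡ h (mod f), therefore i ≡ h (mod f). r ≡ y (mod f) and y ≡ b (mod f), so r ≡ b (mod f). Since i ≡ h (mod f), i * r ≡ h * b (mod f).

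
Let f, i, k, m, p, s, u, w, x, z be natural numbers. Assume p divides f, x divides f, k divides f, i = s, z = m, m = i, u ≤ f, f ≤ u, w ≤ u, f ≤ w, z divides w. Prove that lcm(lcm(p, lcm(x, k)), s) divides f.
From x divides f and k divides f, lcm(x, k) divides f. Since p divides f, lcm(p, lcm(x, k)) divides f. z = m and m = i, hence z = i. u ≤ f and f ≤ u, thus u = f. Since w ≤ u, w ≤ f. Since f ≤ w, w = f. Since z divides w, z divides f. Since z = i, i divides f. Since i = s, s divides f. lcm(p, lcm(x, k)) divides f, so lcm(lcm(p, lcm(x, k)), s) divides f.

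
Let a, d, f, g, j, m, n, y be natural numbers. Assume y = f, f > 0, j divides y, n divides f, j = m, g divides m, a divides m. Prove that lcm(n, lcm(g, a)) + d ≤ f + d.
Since g divides m and a divides m, lcm(g, a) divides m. y = f and j divides y, so j divides f. Since j = m, m divides f. lcm(g, a) divides m, so lcm(g, a) divides f. Since n divides f, lcm(n, lcm(g, a)) divides f. f > 0, so lcm(n, lcm(g, a)) ≤ f. Then lcm(n, lcm(g, a)) + d ≤ f + d.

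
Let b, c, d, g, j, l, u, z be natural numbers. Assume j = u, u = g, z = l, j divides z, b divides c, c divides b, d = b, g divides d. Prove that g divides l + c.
j = u and u = g, hence j = g. Since z = l and j divides z, j divides l. From j = g, g divides l. b divides c and c divides b, hence b = c. d = b and g divides d, so g divides b. From b = c, g divides c. Since g divides l, g divides l + c.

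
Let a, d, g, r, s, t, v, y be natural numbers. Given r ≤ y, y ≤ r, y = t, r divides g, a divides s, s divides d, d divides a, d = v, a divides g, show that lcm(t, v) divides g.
r ≤ y and y ≤ r, hence r = y. y = t, so r = t. r divides g, so t divides g. From a divides s and s divides d, a divides d. Since d divides a, a = d. d = v, so a = v. Since a divides g, v divides g. t divides g, so lcm(t, v) divides g.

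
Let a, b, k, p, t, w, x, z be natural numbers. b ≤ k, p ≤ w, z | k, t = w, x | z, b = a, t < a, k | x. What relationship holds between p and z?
p < z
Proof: Since k | x and x | z, k | z. Since z | k, k = z. t = w and t < a, thus w < a. b = a and b ≤ k, so a ≤ k. Since w < a, w < k. p ≤ w, so p < k. Because k = z, p < z.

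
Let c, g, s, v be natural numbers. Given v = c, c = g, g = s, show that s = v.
v = c and c = g, therefore v = g. Since g = s, v = s. Then s = v.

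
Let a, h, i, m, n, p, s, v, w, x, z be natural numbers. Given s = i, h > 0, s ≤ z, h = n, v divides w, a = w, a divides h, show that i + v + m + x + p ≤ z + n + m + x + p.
From s = i and s ≤ z, i ≤ z. a = w and a divides h, therefore w divides h. Since v divides w, v divides h. h > 0, so v ≤ h. h = n, so v ≤ n. Then v + m ≤ n + m. Then v + m + x ≤ n + m + x. i ≤ z, so i + v + m + x ≤ z + n + m + x. Then i + v + m + x + p ≤ z + n + m + x + p.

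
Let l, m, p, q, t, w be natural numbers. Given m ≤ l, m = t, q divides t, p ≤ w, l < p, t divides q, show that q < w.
t divides q and q divides t, therefore t = q. From m = t, m = q. m ≤ l and l < p, so m < p. m = q, so q < p. p ≤ w, so q < w.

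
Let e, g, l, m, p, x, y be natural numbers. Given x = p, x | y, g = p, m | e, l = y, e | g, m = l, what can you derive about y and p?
y = p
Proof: Because m = l and l = y, m = y. Because g = p and e | g, e | p. m | e, so m | p. Because m = y, y | p. x = p and x | y, thus p | y. Since y | p, y = p.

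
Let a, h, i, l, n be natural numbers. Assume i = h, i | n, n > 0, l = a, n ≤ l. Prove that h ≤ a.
i | n and n > 0, thus i ≤ n. l = a and n ≤ l, thus n ≤ a. i ≤ n, so i ≤ a. i = h, so h ≤ a.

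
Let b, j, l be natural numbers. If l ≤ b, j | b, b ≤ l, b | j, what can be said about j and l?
j = l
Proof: l ≤ b and b ≤ l, hence l = b. b | j and j | b, therefore b = j. l = b, so l = j. Then j = l.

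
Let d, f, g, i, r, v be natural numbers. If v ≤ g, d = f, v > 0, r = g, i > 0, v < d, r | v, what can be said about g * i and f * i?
g * i < f * i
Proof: r | v and v > 0, hence r ≤ v. Since r = g, g ≤ v. Since v ≤ g, v = g. Since d = f and v < d, v < f. v = g, so g < f. Since i > 0, g * i < f * i.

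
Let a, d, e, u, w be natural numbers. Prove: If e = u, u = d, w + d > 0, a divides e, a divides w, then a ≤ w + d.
e = u and a divides e, thus a divides u. Since u = d, a divides d. a divides w, so a divides w + d. Since w + d > 0, a ≤ w + d.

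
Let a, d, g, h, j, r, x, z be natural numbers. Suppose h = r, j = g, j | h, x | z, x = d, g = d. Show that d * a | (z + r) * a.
Since x = d and x | z, d | z. j = g and g = d, thus j = d. j | h, so d | h. Since h = r, d | r. d | z, so d | z + r. Then d * a | (z + r) * a.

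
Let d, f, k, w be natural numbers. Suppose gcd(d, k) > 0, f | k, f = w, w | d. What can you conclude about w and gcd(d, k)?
w ≤ gcd(d, k)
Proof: f = w and f | k, hence w | k. Since w | d, w | gcd(d, k). Since gcd(d, k) > 0, w ≤ gcd(d, k).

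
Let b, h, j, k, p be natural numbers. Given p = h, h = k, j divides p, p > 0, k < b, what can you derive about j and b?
j < b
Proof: Because p = h and h = k, p = k. Because j divides p and p > 0, j ≤ p. p = k, so j ≤ k. k < b, so j < b.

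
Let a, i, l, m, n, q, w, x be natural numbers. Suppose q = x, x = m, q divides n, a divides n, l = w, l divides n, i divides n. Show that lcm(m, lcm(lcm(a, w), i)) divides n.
q = x and x = m, therefore q = m. q divides n, so m divides n. l = w and l divides n, therefore w divides n. Because a divides n, lcm(a, w) divides n. Since i divides n, lcm(lcm(a, w), i) divides n. m divides n, so lcm(m, lcm(lcm(a, w), i)) divides n.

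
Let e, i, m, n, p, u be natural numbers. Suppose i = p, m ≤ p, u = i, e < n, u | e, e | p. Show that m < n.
u = i and i = p, therefore u = p. Since u | e, p | e. Because e | p, e = p. From e < n, p < n. m ≤ p, so m < n.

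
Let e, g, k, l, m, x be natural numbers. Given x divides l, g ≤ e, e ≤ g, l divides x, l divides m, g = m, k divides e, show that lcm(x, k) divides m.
l divides x and x divides l, hence l = x. From l divides m, x divides m. e ≤ g and g ≤ e, therefore e = g. Since g = m, e = m. Since k divides e, k divides m. Since x divides m, lcm(x, k) divides m.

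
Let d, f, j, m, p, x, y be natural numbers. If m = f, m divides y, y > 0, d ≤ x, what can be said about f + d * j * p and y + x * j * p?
f + d * j * p ≤ y + x * j * p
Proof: m divides y and y > 0, hence m ≤ y. Because m = f, f ≤ y. d ≤ x. By multiplying by a non-negative, d * j ≤ x * j. By multiplying by a non-negative, d * j * p ≤ x * j * p. Since f ≤ y, f + d * j * p ≤ y + x * j * p.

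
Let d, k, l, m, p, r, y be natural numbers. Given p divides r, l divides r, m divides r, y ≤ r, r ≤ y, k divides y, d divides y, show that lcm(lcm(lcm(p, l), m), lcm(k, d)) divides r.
p divides r and l divides r, thus lcm(p, l) divides r. From m divides r, lcm(lcm(p, l), m) divides r. y ≤ r and r ≤ y, thus y = r. k divides y and d divides y, so lcm(k, d) divides y. y = r, so lcm(k, d) divides r. lcm(lcm(p, l), m) divides r, so lcm(lcm(lcm(p, l), m), lcm(k, d)) divides r.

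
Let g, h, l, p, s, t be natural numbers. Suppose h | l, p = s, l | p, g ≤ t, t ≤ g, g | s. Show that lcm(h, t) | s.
p = s and l | p, thus l | s. h | l, so h | s. Since g ≤ t and t ≤ g, g = t. Since g | s, t | s. h | s, so lcm(h, t) | s.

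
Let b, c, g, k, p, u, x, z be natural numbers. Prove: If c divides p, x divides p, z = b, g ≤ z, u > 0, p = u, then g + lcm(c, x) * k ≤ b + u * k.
Since z = b and g ≤ z, g ≤ b. c divides p and x divides p, hence lcm(c, x) divides p. Because p = u, lcm(c, x) divides u. Since u > 0, lcm(c, x) ≤ u. By multiplying by a non-negative, lcm(c, x) * k ≤ u * k. Since g ≤ b, g + lcm(c, x) * k ≤ b + u * k.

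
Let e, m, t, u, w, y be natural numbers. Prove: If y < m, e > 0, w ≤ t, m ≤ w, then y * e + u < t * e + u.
From y < m and m ≤ w, y < w. w ≤ t, so y < t. e > 0, so y * e < t * e. Then y * e + u < t * e + u.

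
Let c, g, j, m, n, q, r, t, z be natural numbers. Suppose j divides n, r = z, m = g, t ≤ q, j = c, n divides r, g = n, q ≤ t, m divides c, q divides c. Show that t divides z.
q ≤ t and t ≤ q, therefore q = t. j = c and j divides n, hence c divides n. m = g and g = n, so m = n. Since m divides c, n divides c. From c divides n, c = n. Since q divides c, q divides n. Because r = z and n divides r, n divides z. q divides n, so q divides z. q = t, so t divides z.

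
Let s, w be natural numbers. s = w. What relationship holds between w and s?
w = s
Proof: Because s = w, by symmetry, w = s.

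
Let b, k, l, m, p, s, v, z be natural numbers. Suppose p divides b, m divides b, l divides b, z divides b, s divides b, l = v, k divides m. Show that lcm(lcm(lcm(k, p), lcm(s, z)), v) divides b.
From k divides m and m divides b, k divides b. p divides b, so lcm(k, p) divides b. s divides b and z divides b, hence lcm(s, z) divides b. Since lcm(k, p) divides b, lcm(lcm(k, p), lcm(s, z)) divides b. From l = v and l divides b, v divides b. lcm(lcm(k, p), lcm(s, z)) divides b, so lcm(lcm(lcm(k, p), lcm(s, z)), v) divides b.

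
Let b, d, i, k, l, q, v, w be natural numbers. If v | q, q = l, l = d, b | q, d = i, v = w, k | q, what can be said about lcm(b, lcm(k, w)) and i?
lcm(b, lcm(k, w)) | i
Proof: q = l and l = d, so q = d. Since d = i, q = i. v = w and v | q, therefore w | q. Since k | q, lcm(k, w) | q. Since b | q, lcm(b, lcm(k, w)) | q. From q = i, lcm(b, lcm(k, w)) | i.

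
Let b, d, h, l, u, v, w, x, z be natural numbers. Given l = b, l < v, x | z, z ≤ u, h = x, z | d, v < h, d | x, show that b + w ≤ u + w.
z | d and d | x, therefore z | x. From x | z, x = z. Since h = x, h = z. l < v and v < h, hence l < h. Since l = b, b < h. h = z, so b < z. Since z ≤ u, b < u. Then b + w < u + w. Then b + w ≤ u + w.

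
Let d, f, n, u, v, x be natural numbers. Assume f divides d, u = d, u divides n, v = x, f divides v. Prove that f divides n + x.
u = d and u divides n, therefore d divides n. From f divides d, f divides n. Since v = x and f divides v, f divides x. f divides n, so f divides n + x.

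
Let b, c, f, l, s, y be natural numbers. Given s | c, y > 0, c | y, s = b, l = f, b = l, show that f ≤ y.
b = l and l = f, so b = f. Since s = b and s | c, b | c. c | y, so b | y. y > 0, so b ≤ y. b = f, so f ≤ y.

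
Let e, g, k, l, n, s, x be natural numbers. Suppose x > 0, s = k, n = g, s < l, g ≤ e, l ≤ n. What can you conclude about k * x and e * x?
k * x < e * x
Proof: s = k and s < l, thus k < l. n = g and l ≤ n, thus l ≤ g. Since g ≤ e, l ≤ e. k < l, so k < e. Since x > 0, k * x < e * x.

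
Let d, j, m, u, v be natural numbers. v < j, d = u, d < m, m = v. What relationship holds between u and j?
u < j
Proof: Because m = v and d < m, d < v. d = u, so u < v. v < j, so u < j.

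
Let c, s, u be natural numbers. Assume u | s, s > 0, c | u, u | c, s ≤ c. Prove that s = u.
u | s and s > 0, hence u ≤ s. c | u and u | c, hence c = u. Since s ≤ c, s ≤ u. Because u ≤ s, u = s. Then s = u.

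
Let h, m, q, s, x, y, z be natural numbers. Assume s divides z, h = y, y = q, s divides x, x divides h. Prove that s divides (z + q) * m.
h = y and y = q, therefore h = q. From s divides x and x divides h, s divides h. Since h = q, s divides q. Since s divides z, s divides z + q. Then s divides (z + q) * m.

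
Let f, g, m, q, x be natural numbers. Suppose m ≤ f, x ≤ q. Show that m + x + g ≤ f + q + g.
m ≤ f and x ≤ q, therefore m + x ≤ f + q. Then m + x + g ≤ f + q + g.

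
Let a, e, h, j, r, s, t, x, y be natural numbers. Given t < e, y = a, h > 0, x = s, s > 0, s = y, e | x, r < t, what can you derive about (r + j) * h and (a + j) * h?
(r + j) * h < (a + j) * h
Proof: Because r < t and t < e, r < e. x = s and e | x, therefore e | s. s > 0, so e ≤ s. Since s = y, e ≤ y. Because r < e, r < y. y = a, so r < a. Then r + j < a + j. Since h > 0, (r + j) * h < (a + j) * h.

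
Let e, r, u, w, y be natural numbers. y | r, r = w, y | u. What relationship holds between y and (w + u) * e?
y | (w + u) * e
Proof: Because r = w and y | r, y | w. From y | u, y | w + u. Then y | (w + u) * e.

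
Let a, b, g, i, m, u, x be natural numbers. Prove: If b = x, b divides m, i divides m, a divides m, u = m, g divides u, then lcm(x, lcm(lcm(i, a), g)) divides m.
From b = x and b divides m, x divides m. From i divides m and a divides m, lcm(i, a) divides m. u = m and g divides u, hence g divides m. lcm(i, a) divides m, so lcm(lcm(i, a), g) divides m. x divides m, so lcm(x, lcm(lcm(i, a), g)) divides m.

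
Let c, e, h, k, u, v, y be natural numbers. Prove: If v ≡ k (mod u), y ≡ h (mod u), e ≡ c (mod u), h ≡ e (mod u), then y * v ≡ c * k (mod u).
y ≡ h (mod u) and h ≡ e (mod u), hence y ≡ e (mod u). Since e ≡ c (mod u), y ≡ c (mod u). Since v ≡ k (mod u), y * v ≡ c * k (mod u).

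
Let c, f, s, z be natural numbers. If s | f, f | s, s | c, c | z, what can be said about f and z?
f | z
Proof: Since s | f and f | s, s = f. s | c, so f | c. Since c | z, f | z.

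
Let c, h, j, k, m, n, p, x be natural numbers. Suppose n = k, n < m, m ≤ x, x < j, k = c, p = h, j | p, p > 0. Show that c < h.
n = k and k = c, therefore n = c. m ≤ x and x < j, so m < j. Since n < m, n < j. From j | p and p > 0, j ≤ p. Since n < j, n < p. Since p = h, n < h. Since n = c, c < h.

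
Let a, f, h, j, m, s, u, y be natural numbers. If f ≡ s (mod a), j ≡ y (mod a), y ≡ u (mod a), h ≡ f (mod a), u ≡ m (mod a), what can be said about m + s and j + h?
m + s ≡ j + h (mod a)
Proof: From j ≡ y (mod a) and y ≡ u (mod a), j ≡ u (mod a). u ≡ m (mod a), so j ≡ m (mod a). h ≡ f (mod a) and f ≡ s (mod a), therefore h ≡ s (mod a). Because j ≡ m (mod a), j + h ≡ m + s (mod a). Then m + s ≡ j + h (mod a).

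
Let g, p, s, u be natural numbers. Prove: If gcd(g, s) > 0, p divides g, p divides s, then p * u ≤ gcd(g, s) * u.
p divides g and p divides s, so p divides gcd(g, s). From gcd(g, s) > 0, p ≤ gcd(g, s). By multiplying by a non-negative, p * u ≤ gcd(g, s) * u.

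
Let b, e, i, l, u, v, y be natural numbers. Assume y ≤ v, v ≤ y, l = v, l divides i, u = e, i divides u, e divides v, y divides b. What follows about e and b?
e divides b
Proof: y ≤ v and v ≤ y, hence y = v. l = v and l divides i, hence v divides i. u = e and i divides u, hence i divides e. v divides i, so v divides e. e divides v, so v = e. Since y = v, y = e. Since y divides b, e divides b.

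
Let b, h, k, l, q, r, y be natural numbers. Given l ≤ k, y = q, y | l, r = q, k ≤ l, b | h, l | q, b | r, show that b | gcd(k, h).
y = q and y | l, so q | l. l | q, so q = l. l ≤ k and k ≤ l, therefore l = k. Since q = l, q = k. r = q and b | r, so b | q. q = k, so b | k. Since b | h, b | gcd(k, h).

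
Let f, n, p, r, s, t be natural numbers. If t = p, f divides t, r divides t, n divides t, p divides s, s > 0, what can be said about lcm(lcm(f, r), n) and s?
lcm(lcm(f, r), n) ≤ s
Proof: f divides t and r divides t, therefore lcm(f, r) divides t. From n divides t, lcm(lcm(f, r), n) divides t. t = p, so lcm(lcm(f, r), n) divides p. Since p divides s, lcm(lcm(f, r), n) divides s. Since s > 0, lcm(lcm(f, r), n) ≤ s.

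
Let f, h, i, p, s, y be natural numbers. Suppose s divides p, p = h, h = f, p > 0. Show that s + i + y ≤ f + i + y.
p = h and h = f, thus p = f. From s divides p and p > 0, s ≤ p. p = f, so s ≤ f. Then s + i ≤ f + i. Then s + i + y ≤ f + i + y.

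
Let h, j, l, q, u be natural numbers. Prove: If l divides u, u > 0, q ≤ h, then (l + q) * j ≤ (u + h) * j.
Because l divides u and u > 0, l ≤ u. From q ≤ h, l + q ≤ u + h. By multiplying by a non-negative, (l + q) * j ≤ (u + h) * j.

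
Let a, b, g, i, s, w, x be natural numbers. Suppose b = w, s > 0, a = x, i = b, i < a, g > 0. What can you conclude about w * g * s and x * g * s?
w * g * s < x * g * s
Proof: i = b and b = w, thus i = w. a = x and i < a, therefore i < x. Since i = w, w < x. Because g > 0, w * g < x * g. Since s > 0, w * g * s < x * g * s.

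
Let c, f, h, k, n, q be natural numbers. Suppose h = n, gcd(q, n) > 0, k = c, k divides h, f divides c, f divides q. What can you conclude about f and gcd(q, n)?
f ≤ gcd(q, n)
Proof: h = n and k divides h, hence k divides n. Since k = c, c divides n. Since f divides c, f divides n. Since f divides q, f divides gcd(q, n). gcd(q, n) > 0, so f ≤ gcd(q, n).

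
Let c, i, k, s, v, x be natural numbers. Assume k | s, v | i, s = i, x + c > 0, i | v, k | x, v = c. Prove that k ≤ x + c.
i | v and v | i, hence i = v. Since s = i, s = v. v = c, so s = c. Since k | s, k | c. From k | x, k | x + c. x + c > 0, so k ≤ x + c.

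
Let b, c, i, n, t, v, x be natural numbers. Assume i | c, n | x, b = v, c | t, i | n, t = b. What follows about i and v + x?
i | v + x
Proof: t = b and b = v, hence t = v. Since c | t, c | v. Since i | c, i | v. i | n and n | x, thus i | x. Since i | v, i | v + x.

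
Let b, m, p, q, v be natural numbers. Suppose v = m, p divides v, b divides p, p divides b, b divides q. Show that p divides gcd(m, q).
v = m and p divides v, so p divides m. Since b divides p and p divides b, b = p. Since b divides q, p divides q. Since p divides m, p divides gcd(m, q).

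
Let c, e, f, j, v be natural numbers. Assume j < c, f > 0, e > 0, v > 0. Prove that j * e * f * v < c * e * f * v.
j < c and e > 0, so j * e < c * e. Since f > 0, j * e * f < c * e * f. v > 0, so j * e * f * v < c * e * f * v.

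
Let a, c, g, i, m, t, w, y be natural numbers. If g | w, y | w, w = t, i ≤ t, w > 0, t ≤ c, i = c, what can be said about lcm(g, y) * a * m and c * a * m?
lcm(g, y) * a * m ≤ c * a * m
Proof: Since i = c and i ≤ t, c ≤ t. t ≤ c, so t = c. From w = t, w = c. g | w and y | w, thus lcm(g, y) | w. Since w > 0, lcm(g, y) ≤ w. Since w = c, lcm(g, y) ≤ c. Then lcm(g, y) * a ≤ c * a. Then lcm(g, y) * a * m ≤ c * a * m.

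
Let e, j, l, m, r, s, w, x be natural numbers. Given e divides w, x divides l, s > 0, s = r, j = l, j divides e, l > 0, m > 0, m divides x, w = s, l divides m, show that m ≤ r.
From l divides m and m > 0, l ≤ m. m divides x and x divides l, so m divides l. Since l > 0, m ≤ l. l ≤ m, so l = m. From j divides e and e divides w, j divides w. Since j = l, l divides w. w = s, so l divides s. Since l = m, m divides s. s > 0, so m ≤ s. Since s = r, m ≤ r.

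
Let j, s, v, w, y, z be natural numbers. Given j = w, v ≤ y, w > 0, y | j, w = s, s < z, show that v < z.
From j = w and y | j, y | w. w > 0, so y ≤ w. Since v ≤ y, v ≤ w. Since w = s, v ≤ s. Since s < z, v < z.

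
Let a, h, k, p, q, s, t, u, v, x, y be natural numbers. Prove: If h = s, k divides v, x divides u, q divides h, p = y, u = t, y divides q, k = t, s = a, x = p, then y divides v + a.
Because x = p and x divides u, p divides u. u = t, so p divides t. Since p = y, y divides t. k = t and k divides v, hence t divides v. Because y divides t, y divides v. Because h = s and s = a, h = a. Since q divides h, q divides a. y divides q, so y divides a. Since y divides v, y divides v + a.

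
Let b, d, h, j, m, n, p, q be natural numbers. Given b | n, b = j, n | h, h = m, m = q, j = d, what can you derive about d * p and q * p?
d * p | q * p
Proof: b = j and j = d, therefore b = d. Since h = m and m = q, h = q. From b | n and n | h, b | h. Since h = q, b | q. Because b = d, d | q. Then d * p | q * p.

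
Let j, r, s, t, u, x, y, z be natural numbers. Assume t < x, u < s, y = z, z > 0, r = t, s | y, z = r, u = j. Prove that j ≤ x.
z = r and r = t, hence z = t. u = j and u < s, so j < s. y = z and s | y, so s | z. Since z > 0, s ≤ z. j < s, so j < z. Since z = t, j < t. t < x, so j < x. Then j ≤ x.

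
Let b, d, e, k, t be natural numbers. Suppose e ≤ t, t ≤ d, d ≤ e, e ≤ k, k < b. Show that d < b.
From e ≤ t and t ≤ d, e ≤ d. d ≤ e, so e = d. Because e ≤ k and k < b, e < b. Since e = d, d < b.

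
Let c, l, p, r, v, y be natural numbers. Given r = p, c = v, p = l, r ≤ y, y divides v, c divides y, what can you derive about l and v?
l ≤ v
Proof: Since r = p and p = l, r = l. From c = v and c divides y, v divides y. Since y divides v, y = v. r ≤ y, so r ≤ v. From r = l, l ≤ v.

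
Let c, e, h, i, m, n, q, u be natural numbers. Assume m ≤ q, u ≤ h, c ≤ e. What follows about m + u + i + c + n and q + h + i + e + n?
m + u + i + c + n ≤ q + h + i + e + n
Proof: Because u ≤ h, u + i ≤ h + i. c ≤ e, so c + n ≤ e + n. From u + i ≤ h + i, u + i + c + n ≤ h + i + e + n. m ≤ q, so m + u + i + c + n ≤ q + h + i + e + n.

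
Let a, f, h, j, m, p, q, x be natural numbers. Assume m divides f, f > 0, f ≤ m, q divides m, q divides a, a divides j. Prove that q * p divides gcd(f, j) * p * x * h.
m divides f and f > 0, therefore m ≤ f. Because f ≤ m, m = f. Because q divides m, q divides f. q divides a and a divides j, thus q divides j. q divides f, so q divides gcd(f, j). Then q * p divides gcd(f, j) * p. Then q * p divides gcd(f, j) * p * x. Then q * p divides gcd(f, j) * p * x * h.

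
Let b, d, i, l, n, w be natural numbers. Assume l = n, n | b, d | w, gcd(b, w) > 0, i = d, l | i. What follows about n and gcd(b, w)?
n ≤ gcd(b, w)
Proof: Since i = d and l | i, l | d. Since l = n, n | d. Since d | w, n | w. Since n | b, n | gcd(b, w). Because gcd(b, w) > 0, n ≤ gcd(b, w).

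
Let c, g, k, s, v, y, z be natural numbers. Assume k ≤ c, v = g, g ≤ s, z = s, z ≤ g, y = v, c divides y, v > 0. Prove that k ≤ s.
z = s and z ≤ g, so s ≤ g. g ≤ s, so g = s. v = g, so v = s. y = v and c divides y, thus c divides v. v > 0, so c ≤ v. Since v = s, c ≤ s. k ≤ c, so k ≤ s.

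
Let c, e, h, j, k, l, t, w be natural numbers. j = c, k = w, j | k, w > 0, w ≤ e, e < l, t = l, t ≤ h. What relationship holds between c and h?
c < h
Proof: k = w and j | k, thus j | w. Since w > 0, j ≤ w. Because w ≤ e and e < l, w < l. Since j ≤ w, j < l. Since j = c, c < l. Since t = l and t ≤ h, l ≤ h. Since c < l, c < h.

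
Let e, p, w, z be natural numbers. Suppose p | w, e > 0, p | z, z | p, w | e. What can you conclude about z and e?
z ≤ e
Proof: From p | z and z | p, p = z. p | w and w | e, therefore p | e. Since e > 0, p ≤ e. p = z, so z ≤ e.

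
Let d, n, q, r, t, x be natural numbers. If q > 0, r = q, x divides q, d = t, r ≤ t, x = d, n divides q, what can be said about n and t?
n divides t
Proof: r = q and r ≤ t, therefore q ≤ t. x = d and d = t, thus x = t. From x divides q, t divides q. Since q > 0, t ≤ q. Since q ≤ t, q = t. From n divides q, n divides t.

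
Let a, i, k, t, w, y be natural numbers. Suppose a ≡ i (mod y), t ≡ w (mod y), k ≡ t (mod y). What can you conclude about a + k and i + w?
a + k ≡ i + w (mod y)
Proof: Since k ≡ t (mod y) and t ≡ w (mod y), k ≡ w (mod y). Because a ≡ i (mod y), by adding congruences, a + k ≡ i + w (mod y).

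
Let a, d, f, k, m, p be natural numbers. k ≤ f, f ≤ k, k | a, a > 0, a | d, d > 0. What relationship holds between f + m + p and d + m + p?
f + m + p ≤ d + m + p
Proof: From k ≤ f and f ≤ k, k = f. Since k | a, f | a. a > 0, so f ≤ a. a | d and d > 0, therefore a ≤ d. f ≤ a, so f ≤ d. Then f + m ≤ d + m. Then f + m + p ≤ d + m + p.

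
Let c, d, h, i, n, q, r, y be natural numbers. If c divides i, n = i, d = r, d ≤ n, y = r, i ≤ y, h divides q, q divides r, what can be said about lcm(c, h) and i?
lcm(c, h) divides i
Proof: d = r and d ≤ n, hence r ≤ n. Since n = i, r ≤ i. From y = r and i ≤ y, i ≤ r. r ≤ i, so r = i. h divides q and q divides r, hence h divides r. r = i, so h divides i. Since c divides i, lcm(c, h) divides i.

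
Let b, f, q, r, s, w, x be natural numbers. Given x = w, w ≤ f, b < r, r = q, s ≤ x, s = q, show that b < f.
r = q and b < r, hence b < q. From s = q and s ≤ x, q ≤ x. x = w, so q ≤ w. b < q, so b < w. w ≤ f, so b < f.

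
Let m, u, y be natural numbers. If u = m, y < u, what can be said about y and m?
y < m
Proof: From u = m and y < u, by substitution, y < m.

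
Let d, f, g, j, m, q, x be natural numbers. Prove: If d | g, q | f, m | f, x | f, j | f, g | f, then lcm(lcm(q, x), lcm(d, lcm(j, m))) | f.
Because q | f and x | f, lcm(q, x) | f. d | g and g | f, therefore d | f. Since j | f and m | f, lcm(j, m) | f. d | f, so lcm(d, lcm(j, m)) | f. Since lcm(q, x) | f, lcm(lcm(q, x), lcm(d, lcm(j, m))) | f.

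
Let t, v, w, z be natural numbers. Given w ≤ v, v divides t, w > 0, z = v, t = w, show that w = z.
Because t = w and v divides t, v divides w. Since w > 0, v ≤ w. From w ≤ v, v = w. Since z = v, z = w. Then w = z.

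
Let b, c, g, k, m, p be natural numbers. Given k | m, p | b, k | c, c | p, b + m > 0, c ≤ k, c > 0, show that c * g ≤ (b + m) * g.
From c | p and p | b, c | b. k | c and c > 0, thus k ≤ c. From c ≤ k, k = c. k | m, so c | m. Since c | b, c | b + m. Because b + m > 0, c ≤ b + m. Then c * g ≤ (b + m) * g.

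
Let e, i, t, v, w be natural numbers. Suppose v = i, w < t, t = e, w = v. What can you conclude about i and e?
i < e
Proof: w = v and v = i, hence w = i. t = e and w < t, hence w < e. w = i, so i < e.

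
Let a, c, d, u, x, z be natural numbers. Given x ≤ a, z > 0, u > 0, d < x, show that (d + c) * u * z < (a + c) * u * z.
Since d < x and x ≤ a, d < a. Then d + c < a + c. From u > 0, by multiplying by a positive, (d + c) * u < (a + c) * u. Combined with z > 0, by multiplying by a positive, (d + c) * u * z < (a + c) * u * z.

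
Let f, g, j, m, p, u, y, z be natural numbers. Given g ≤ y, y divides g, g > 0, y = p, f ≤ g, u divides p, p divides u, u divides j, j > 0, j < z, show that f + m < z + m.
Since y divides g and g > 0, y ≤ g. g ≤ y, so g = y. Since y = p, g = p. Since f ≤ g, f ≤ p. u divides p and p divides u, hence u = p. From u divides j and j > 0, u ≤ j. u = p, so p ≤ j. From j < z, p < z. Since f ≤ p, f < z. Then f + m < z + m.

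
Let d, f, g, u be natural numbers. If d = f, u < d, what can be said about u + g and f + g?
u + g < f + g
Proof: Since d = f and u < d, u < f. Then u + g < f + g.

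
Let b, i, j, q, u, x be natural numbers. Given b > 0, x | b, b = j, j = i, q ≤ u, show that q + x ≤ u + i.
b = j and j = i, so b = i. x | b and b > 0, hence x ≤ b. Since b = i, x ≤ i. Since q ≤ u, q + x ≤ u + i.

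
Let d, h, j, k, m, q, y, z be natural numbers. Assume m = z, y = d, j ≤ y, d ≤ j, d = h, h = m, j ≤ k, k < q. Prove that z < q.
y = d and j ≤ y, thus j ≤ d. d ≤ j, so j = d. d = h, so j = h. Because h = m, j = m. Since j ≤ k, m ≤ k. Because m = z, z ≤ k. From k < q, z < q.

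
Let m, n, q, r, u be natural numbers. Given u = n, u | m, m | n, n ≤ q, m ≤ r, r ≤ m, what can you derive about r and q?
r ≤ q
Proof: u = n and u | m, so n | m. m | n, so n = m. m ≤ r and r ≤ m, so m = r. n = m, so n = r. From n ≤ q, r ≤ q.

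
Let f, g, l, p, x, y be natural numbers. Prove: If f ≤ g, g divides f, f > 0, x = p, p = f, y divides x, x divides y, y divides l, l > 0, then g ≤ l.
From g divides f and f > 0, g ≤ f. Because f ≤ g, f = g. x = p and p = f, thus x = f. Because y divides x and x divides y, y = x. Since y divides l, x divides l. x = f, so f divides l. l > 0, so f ≤ l. Since f = g, g ≤ l.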